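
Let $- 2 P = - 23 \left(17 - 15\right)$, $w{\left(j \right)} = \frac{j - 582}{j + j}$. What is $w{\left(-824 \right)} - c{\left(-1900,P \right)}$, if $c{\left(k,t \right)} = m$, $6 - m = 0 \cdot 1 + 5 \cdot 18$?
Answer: $\frac{69919}{824} \approx 84.853$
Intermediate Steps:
$w{\left(j \right)} = \frac{-582 + j}{2 j}$
$P = 23$ ($P = - \frac{\left(-23\right) \left(17 - 15\right)}{2} = - \frac{\left(-23\right) 2}{2} = \left(- \frac{1}{2}\right) \left(-46\right) = 23$)
$m = -84$ ($m = 6 - \left(0 \cdot 1 + 5 \cdot 18\right) = 6 - \left(0 + 90\right) = 6 - 90 = -84$)
$c{\left(k,t \right)} = -84$
$w{\left(-824 \right)} - c{\left(-1900,P \right)} = \frac{-582 - 824}{2 \left(-824\right)} - -84 = \frac{1}{2} \left(- \frac{1}{824}\right) \left(-1406\right) + 84 = \frac{703}{824} + 84 = \frac{69919}{824}$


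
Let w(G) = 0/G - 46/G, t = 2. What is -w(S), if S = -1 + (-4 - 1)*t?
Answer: -46/11 ≈ -4.1818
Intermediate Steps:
S = -11 (S = -1 + (-4 - 1)*2 = -1 - 5*2 = -1 - 10 = -11)
w(G) = -46/G (w(G) = 0 - 46/G = -46/G)
-w(S) = -(-46)/(-11) = -(-46)*(-1)/11 = -1*46/11 = -46/11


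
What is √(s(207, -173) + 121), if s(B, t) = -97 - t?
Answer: √197 ≈ 14.036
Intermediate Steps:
√(s(207, -173) + 121) = √((-97 - 1*(-173)) + 121) = √((-97 + 173) + 121) = √(76 + 121) = √197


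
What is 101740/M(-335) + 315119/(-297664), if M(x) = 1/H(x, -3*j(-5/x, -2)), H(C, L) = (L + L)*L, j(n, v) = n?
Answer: 543703467289/1336213696 ≈ 406.90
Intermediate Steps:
H(C, L) = 2*L² (H(C, L) = (2*L)*L = 2*L²)
M(x) = x²/450 (M(x) = 1/(2*(-(-15)/x)²) = 1/(2*(15/x)²) = 1/(2*(225/x²)) = 1/(450/x²) = x²/450)
101740/M(-335) + 315119/(-297664) = 101740/(((1/450)*(-335)²)) + 315119/(-297664) = 101740/(((1/450)*112225)) + 315119*(-1/297664) = 101740/(4489/18) - 315119/297664 = 101740*(18/4489) - 315119/297664 = 1831320/4489 - 315119/297664 = 543703467289/1336213696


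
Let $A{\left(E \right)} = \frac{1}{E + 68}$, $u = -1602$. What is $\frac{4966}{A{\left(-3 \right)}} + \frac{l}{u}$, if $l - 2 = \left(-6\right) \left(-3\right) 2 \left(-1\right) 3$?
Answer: $\frac{258554843}{801} \approx 3.2279 \cdot 10^{5}$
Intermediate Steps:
$A{\left(E \right)} = \frac{1}{68 + E}$
$l = -106$ ($l = 2 + \left(-6\right) \left(-3\right) 2 \left(-1\right) 3 = 2 + 18 \left(\left(-2\right) 3\right) = 2 + 18 \left(-6\right) = 2 - 108 = -106$)
$\frac{4966}{A{\left(-3 \right)}} + \frac{l}{u} = \frac{4966}{\frac{1}{68 - 3}} - \frac{106}{-1602} = \frac{4966}{\frac{1}{65}} - - \frac{53}{801} = 4966 \frac{1}{\frac{1}{65}} + \frac{53}{801} = 4966 \cdot 65 + \frac{53}{801} = 322790 + \frac{53}{801} = \frac{258554843}{801}$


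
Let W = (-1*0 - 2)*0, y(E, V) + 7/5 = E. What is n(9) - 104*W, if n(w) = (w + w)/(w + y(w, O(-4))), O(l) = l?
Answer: 90/83 ≈ 1.0843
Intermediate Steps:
y(E, V) = -7/5 + E
n(w) = 2*w/(-7/5 + 2*w) (n(w) = (w + w)/(w + (-7/5 + w)) = (2*w)/(-7/5 + 2*w) = 2*w/(-7/5 + 2*w))
W = 0 (W = (0 - 2)*0 = -2*0 = 0)
n(9) - 104*W = 10*9/(-7 + 10*9) - 104*0 = 10*9/(-7 + 90) + 0 = 10*9/83 + 0 = 10*9*(1/83) + 0 = 90/83 + 0 = 90/83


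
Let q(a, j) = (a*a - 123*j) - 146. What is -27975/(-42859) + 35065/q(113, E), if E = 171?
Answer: -253516217/72088838 ≈ -3.5167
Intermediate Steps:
q(a, j) = -146 + a² - 123*j (q(a, j) = (a² - 123*j) - 146 = -146 + a² - 123*j)
-27975/(-42859) + 35065/q(113, E) = -27975/(-42859) + 35065/(-146 + 113² - 123*171) = -27975*(-1/42859) + 35065/(-146 + 12769 - 21033) = 27975/42859 + 35065/(-8410) = 27975/42859 + 35065*(-1/8410) = 27975/42859 - 7013/1682 = -253516217/72088838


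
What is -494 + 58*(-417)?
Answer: -24680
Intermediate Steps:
-494 + 58*(-417) = -494 - 24186 = -24680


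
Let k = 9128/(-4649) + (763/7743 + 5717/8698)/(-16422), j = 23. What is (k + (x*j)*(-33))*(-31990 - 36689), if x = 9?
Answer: 268104935940342083280451/571309896434788 ≈ 4.6928e+8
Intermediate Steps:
k = -10095794965642769/5141789067913092 (k = 9128*(-1/4649) + (763*(1/7743) + 5717*(1/8698))*(-1/16422) = -9128/4649 + (763/7743 + 5717/8698)*(-1/16422) = -9128/4649 + (50903305/67348614)*(-1/16422) = -9128/4649 - 50903305/1105998939108 = -10095794965642769/5141789067913092 ≈ -1.9635)
(k + (x*j)*(-33))*(-31990 - 36689) = (-10095794965642769/5141789067913092 + (9*23)*(-33))*(-31990 - 36689) = (-10095794965642769/5141789067913092 + 207*(-33))*(-68679) = (-10095794965642769/5141789067913092 - 6831)*(-68679) = -35133656917879974221/5141789067913092*(-68679) = 268104935940342083280451/571309896434788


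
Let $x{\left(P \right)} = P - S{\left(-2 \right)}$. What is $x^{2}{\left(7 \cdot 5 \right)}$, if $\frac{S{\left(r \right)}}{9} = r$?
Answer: $2809$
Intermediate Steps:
$S{\left(r \right)} = 9 r$
$x{\left(P \right)} = 18 + P$ ($x{\left(P \right)} = P - 9 \left(-2\right) = P - -18 = P + 18 = 18 + P$)
$x^{2}{\left(7 \cdot 5 \right)} = \left(18 + 7 \cdot 5\right)^{2} = \left(18 + 35\right)^{2} = 53^{2} = 2809$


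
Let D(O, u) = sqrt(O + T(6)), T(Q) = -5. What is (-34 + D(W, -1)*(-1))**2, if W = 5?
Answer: 1156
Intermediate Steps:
D(O, u) = sqrt(-5 + O) (D(O, u) = sqrt(O - 5) = sqrt(-5 + O))
(-34 + D(W, -1)*(-1))**2 = (-34 + sqrt(-5 + 5)*(-1))**2 = (-34 + sqrt(0)*(-1))**2 = (-34 + 0*(-1))**2 = (-34 + 0)**2 = (-34)**2 = 1156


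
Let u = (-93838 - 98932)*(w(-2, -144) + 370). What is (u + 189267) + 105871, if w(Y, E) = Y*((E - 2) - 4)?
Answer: -128860762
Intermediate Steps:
w(Y, E) = Y*(-6 + E) (w(Y, E) = Y*((-2 + E) - 4) = Y*(-6 + E))
u = -129155900 (u = (-93838 - 98932)*(-2*(-6 - 144) + 370) = -192770*(-2*(-150) + 370) = -192770*(300 + 370) = -192770*670 = -129155900)
(u + 189267) + 105871 = (-129155900 + 189267) + 105871 = -128966633 + 105871 = -128860762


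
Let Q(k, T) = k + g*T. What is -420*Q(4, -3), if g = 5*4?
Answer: 23520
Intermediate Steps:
g = 20
Q(k, T) = k + 20*T
-420*Q(4, -3) = -420*(4 + 20*(-3)) = -420*(4 - 60) = -420*(-56) = 23520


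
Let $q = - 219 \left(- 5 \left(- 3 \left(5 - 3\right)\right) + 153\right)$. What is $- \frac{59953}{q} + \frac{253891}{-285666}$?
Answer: $\frac{2317114697}{3816212094} \approx 0.60718$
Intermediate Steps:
$q = -40077$ ($q = - 219 \left(- 5 \left(\left(-3\right) 2\right) + 153\right) = - 219 \left(\left(-5\right) \left(-6\right) + 153\right) = - 219 \left(30 + 153\right) = \left(-219\right) 183 = -40077$)
$- \frac{59953}{q} + \frac{253891}{-285666} = - \frac{59953}{-40077} + \frac{253891}{-285666} = \left(-59953\right) \left(- \frac{1}{40077}\right) + 253891 \left(- \frac{1}{285666}\right) = \frac{59953}{40077} - \frac{253891}{285666} = \frac{2317114697}{3816212094}$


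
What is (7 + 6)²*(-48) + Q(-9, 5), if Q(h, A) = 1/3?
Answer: -24335/3 ≈ -8111.7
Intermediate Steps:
Q(h, A) = ⅓
(7 + 6)²*(-48) + Q(-9, 5) = (7 + 6)²*(-48) + ⅓ = 13²*(-48) + ⅓ = 169*(-48) + ⅓ = -8112 + ⅓ = -24335/3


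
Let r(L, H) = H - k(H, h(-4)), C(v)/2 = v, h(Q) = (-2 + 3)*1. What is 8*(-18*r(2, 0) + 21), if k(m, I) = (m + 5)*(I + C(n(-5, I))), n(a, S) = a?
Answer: -6312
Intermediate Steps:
h(Q) = 1 (h(Q) = 1*1 = 1)
C(v) = 2*v
k(m, I) = (-10 + I)*(5 + m) (k(m, I) = (m + 5)*(I + 2*(-5)) = (5 + m)*(I - 10) = (5 + m)*(-10 + I) = (-10 + I)*(5 + m))
r(L, H) = 45 + 10*H (r(L, H) = H - (-50 - 10*H + 5*1 + 1*H) = H - (-50 - 10*H + 5 + H) = H - (-45 - 9*H) = H + (45 + 9*H) = 45 + 10*H)
8*(-18*r(2, 0) + 21) = 8*(-18*(45 + 10*0) + 21) = 8*(-18*(45 + 0) + 21) = 8*(-18*45 + 21) = 8*(-810 + 21) = 8*(-789) = -6312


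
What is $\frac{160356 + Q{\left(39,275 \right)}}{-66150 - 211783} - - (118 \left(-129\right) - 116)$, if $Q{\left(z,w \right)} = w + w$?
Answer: $- \frac{4263097260}{277933} \approx -15339.0$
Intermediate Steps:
$Q{\left(z,w \right)} = 2 w$
$\frac{160356 + Q{\left(39,275 \right)}}{-66150 - 211783} - - (118 \left(-129\right) - 116) = \frac{160356 + 2 \cdot 275}{-66150 - 211783} - - (118 \left(-129\right) - 116) = \frac{160356 + 550}{-277933} - - (-15222 - 116) = 160906 \left(- \frac{1}{277933}\right) - \left(-1\right) \left(-15338\right) = - \frac{160906}{277933} - 15338 = - \frac{4263097260}{277933}$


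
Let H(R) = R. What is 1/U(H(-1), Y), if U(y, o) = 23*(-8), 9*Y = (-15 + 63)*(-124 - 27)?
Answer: -1/184 ≈ -0.0054348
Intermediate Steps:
Y = -2416/3 (Y = ((-15 + 63)*(-124 - 27))/9 = (48*(-151))/9 = (⅑)*(-7248) = -2416/3 ≈ -805.33)
U(y, o) = -184
1/U(H(-1), Y) = 1/(-184) = -1/184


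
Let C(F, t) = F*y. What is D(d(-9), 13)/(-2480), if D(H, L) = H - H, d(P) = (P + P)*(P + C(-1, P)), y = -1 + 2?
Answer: 0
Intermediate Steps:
y = 1
C(F, t) = F (C(F, t) = F*1 = F)
d(P) = 2*P*(-1 + P) (d(P) = (P + P)*(P - 1) = (2*P)*(-1 + P) = 2*P*(-1 + P))
D(H, L) = 0
D(d(-9), 13)/(-2480) = 0/(-2480) = 0*(-1/2480) = 0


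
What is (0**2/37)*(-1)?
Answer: 0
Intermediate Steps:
(0**2/37)*(-1) = (0*(1/37))*(-1) = 0*(-1) = 0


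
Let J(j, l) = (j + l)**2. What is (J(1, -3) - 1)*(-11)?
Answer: -33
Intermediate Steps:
(J(1, -3) - 1)*(-11) = ((1 - 3)**2 - 1)*(-11) = ((-2)**2 - 1)*(-11) = (4 - 1)*(-11) = 3*(-11) = -33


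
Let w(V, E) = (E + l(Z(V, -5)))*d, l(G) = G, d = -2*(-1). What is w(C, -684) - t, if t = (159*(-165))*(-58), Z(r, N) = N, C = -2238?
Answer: -1523008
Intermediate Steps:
t = 1521630 (t = -26235*(-58) = 1521630)
d = 2
w(V, E) = -10 + 2*E (w(V, E) = (E - 5)*2 = (-5 + E)*2 = -10 + 2*E)
w(C, -684) - t = (-10 + 2*(-684)) - 1*1521630 = (-10 - 1368) - 1521630 = -1378 - 1521630 = -1523008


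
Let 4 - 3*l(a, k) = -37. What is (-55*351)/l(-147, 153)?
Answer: -57915/41 ≈ -1412.6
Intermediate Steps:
l(a, k) = 41/3 (l(a, k) = 4/3 - 1/3*(-37) = 4/3 + 37/3 = 41/3)
(-55*351)/l(-147, 153) = (-55*351)/(41/3) = -19305*3/41 = -57915/41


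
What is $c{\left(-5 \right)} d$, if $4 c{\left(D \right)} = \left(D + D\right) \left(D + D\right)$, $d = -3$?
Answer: $-75$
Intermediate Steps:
$c{\left(D \right)} = D^{2}$ ($c{\left(D \right)} = \frac{\left(D + D\right) \left(D + D\right)}{4} = \frac{2 D 2 D}{4} = \frac{4 D^{2}}{4} = D^{2}$)
$c{\left(-5 \right)} d = \left(-5\right)^{2} \left(-3\right) = 25 \left(-3\right) = -75$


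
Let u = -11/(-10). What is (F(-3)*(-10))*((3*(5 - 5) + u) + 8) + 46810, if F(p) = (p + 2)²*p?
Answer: 47083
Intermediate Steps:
F(p) = p*(2 + p)² (F(p) = (2 + p)²*p = p*(2 + p)²)
u = 11/10 (u = -11*(-⅒) = 11/10 ≈ 1.1000)
(F(-3)*(-10))*((3*(5 - 5) + u) + 8) + 46810 = (-3*(2 - 3)²*(-10))*((3*(5 - 5) + 11/10) + 8) + 46810 = (-3*(-1)²*(-10))*((3*0 + 11/10) + 8) + 46810 = (-3*1*(-10))*((0 + 11/10) + 8) + 46810 = (-3*(-10))*(11/10 + 8) + 46810 = 30*(91/10) + 46810 = 273 + 46810 = 47083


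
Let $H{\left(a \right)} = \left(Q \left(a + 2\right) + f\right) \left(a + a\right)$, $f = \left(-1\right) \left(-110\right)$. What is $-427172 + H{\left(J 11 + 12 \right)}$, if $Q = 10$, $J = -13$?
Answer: $-118012$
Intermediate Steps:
$f = 110$
$H{\left(a \right)} = 2 a \left(130 + 10 a\right)$ ($H{\left(a \right)} = \left(10 \left(a + 2\right) + 110\right) \left(a + a\right) = \left(10 \left(2 + a\right) + 110\right) 2 a = \left(\left(20 + 10 a\right) + 110\right) 2 a = \left(130 + 10 a\right) 2 a = 2 a \left(130 + 10 a\right)$)
$-427172 + H{\left(J 11 + 12 \right)} = -427172 + 20 \left(\left(-13\right) 11 + 12\right) \left(13 + \left(\left(-13\right) 11 + 12\right)\right) = -427172 + 20 \left(-143 + 12\right) \left(13 + \left(-143 + 12\right)\right) = -427172 + 20 \left(-131\right) \left(13 - 131\right) = -427172 + 20 \left(-131\right) \left(-118\right) = -427172 + 309160 = -118012$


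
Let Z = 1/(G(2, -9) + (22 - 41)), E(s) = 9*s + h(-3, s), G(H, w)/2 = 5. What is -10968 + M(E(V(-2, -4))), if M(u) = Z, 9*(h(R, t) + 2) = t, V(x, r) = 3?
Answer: -98713/9 ≈ -10968.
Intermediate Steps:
G(H, w) = 10 (G(H, w) = 2*5 = 10)
h(R, t) = -2 + t/9
E(s) = -2 + 82*s/9 (E(s) = 9*s + (-2 + s/9) = -2 + 82*s/9)
Z = -⅑ (Z = 1/(10 + (22 - 41)) = 1/(10 - 19) = 1/(-9) = -⅑ ≈ -0.11111)
M(u) = -⅑
-10968 + M(E(V(-2, -4))) = -10968 - ⅑ = -98713/9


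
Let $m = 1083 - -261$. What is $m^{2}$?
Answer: $1806336$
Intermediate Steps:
$m = 1344$ ($m = 1083 + 261 = 1344$)
$m^{2} = 1344^{2} = 1806336$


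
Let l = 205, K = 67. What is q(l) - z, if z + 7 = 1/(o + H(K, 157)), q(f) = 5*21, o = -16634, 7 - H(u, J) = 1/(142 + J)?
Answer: 556805387/4971474 ≈ 112.00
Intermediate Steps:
H(u, J) = 7 - 1/(142 + J)
q(f) = 105
z = -34800617/4971474 (z = -7 + 1/(-16634 + (993 + 7*157)/(142 + 157)) = -7 + 1/(-16634 + (993 + 1099)/299) = -7 + 1/(-16634 + (1/299)*2092) = -7 + 1/(-16634 + 2092/299) = -7 + 1/(-4971474/299) = -7 - 299/4971474 = -34800617/4971474 ≈ -7.0001)
q(l) - z = 105 - 1*(-34800617/4971474) = 105 + 34800617/4971474 = 556805387/4971474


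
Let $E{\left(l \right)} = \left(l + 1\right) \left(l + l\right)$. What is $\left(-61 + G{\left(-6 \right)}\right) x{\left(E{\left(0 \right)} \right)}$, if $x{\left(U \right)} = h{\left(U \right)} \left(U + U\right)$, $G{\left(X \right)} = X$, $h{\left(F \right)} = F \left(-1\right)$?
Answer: $0$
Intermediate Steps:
$h{\left(F \right)} = - F$
$E{\left(l \right)} = 2 l \left(1 + l\right)$ ($E{\left(l \right)} = \left(1 + l\right) 2 l = 2 l \left(1 + l\right)$)
$x{\left(U \right)} = - 2 U^{2}$ ($x{\left(U \right)} = - U \left(U + U\right) = - U 2 U = - 2 U^{2}$)
$\left(-61 + G{\left(-6 \right)}\right) x{\left(E{\left(0 \right)} \right)} = \left(-61 - 6\right) \left(- 2 \left(2 \cdot 0 \left(1 + 0\right)\right)^{2}\right) = - 67 \left(- 2 \left(2 \cdot 0 \cdot 1\right)^{2}\right) = - 67 \left(- 2 \cdot 0^{2}\right) = - 67 \left(\left(-2\right) 0\right) = \left(-67\right) 0 = 0$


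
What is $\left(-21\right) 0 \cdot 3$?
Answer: $0$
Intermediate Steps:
$\left(-21\right) 0 \cdot 3 = 0 \cdot 3 = 0$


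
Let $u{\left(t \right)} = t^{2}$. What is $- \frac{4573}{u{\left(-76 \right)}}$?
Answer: $- \frac{4573}{5776} \approx -0.79172$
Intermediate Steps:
$- \frac{4573}{u{\left(-76 \right)}} = - \frac{4573}{\left(-76\right)^{2}} = - \frac{4573}{5776}$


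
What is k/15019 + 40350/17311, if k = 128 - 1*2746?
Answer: 560696452/259993909 ≈ 2.1566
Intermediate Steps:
k = -2618 (k = 128 - 2746 = -2618)
k/15019 + 40350/17311 = -2618/15019 + 40350/17311 = 560696452/259993909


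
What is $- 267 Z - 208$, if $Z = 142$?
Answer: $-38122$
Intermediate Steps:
$- 267 Z - 208 = \left(-267\right) 142 - 208 = -37914 - 208 = -38122$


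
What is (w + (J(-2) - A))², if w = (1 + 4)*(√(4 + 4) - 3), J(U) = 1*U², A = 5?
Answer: 456 - 320*√2 ≈ 3.4517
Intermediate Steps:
J(U) = U²
w = -15 + 10*√2 (w = 5*(√8 - 3) = 5*(2*√2 - 3) = 5*(-3 + 2*√2) = -15 + 10*√2 ≈ -0.85786)
(w + (J(-2) - A))² = ((-15 + 10*√2) + ((-2)² - 1*5))² = ((-15 + 10*√2) + (4 - 5))² = ((-15 + 10*√2) - 1)² = (-16 + 10*√2)²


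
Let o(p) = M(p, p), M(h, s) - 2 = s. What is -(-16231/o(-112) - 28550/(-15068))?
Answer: -30963651/207185 ≈ -149.45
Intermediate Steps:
M(h, s) = 2 + s
o(p) = 2 + p
-(-16231/o(-112) - 28550/(-15068)) = -(-16231/(2 - 112) - 28550/(-15068)) = -(-16231/(-110) - 28550*(-1/15068)) = -(-16231*(-1/110) + 14275/7534) = -(16231/110 + 14275/7534) = -1*30963651/207185 = -30963651/207185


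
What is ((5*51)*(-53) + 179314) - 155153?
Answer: 10646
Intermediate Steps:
((5*51)*(-53) + 179314) - 155153 = (255*(-53) + 179314) - 155153 = (-13515 + 179314) - 155153 = 165799 - 155153 = 10646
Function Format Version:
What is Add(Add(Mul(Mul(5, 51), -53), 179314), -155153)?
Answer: 10646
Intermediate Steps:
Add(Add(Mul(Mul(5, 51), -53), 179314), -155153) = Add(Add(Mul(255, -53), 179314), -155153) = Add(Add(-13515, 179314), -155153) = Add(165799, -155153) = 10646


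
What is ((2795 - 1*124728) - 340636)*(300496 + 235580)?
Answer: -247972139244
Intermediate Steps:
((2795 - 1*124728) - 340636)*(300496 + 235580) = ((2795 - 124728) - 340636)*536076 = (-121933 - 340636)*536076 = -462569*536076 = -247972139244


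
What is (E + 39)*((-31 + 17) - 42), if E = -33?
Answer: -336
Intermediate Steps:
(E + 39)*((-31 + 17) - 42) = (-33 + 39)*((-31 + 17) - 42) = 6*(-14 - 42) = 6*(-56) = -336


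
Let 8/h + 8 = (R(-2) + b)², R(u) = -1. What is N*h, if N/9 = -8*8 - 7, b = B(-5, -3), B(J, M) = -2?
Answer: -5112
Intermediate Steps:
b = -2
N = -639 (N = 9*(-8*8 - 7) = 9*(-64 - 7) = 9*(-71) = -639)
h = 8 (h = 8/(-8 + (-1 - 2)²) = 8/(-8 + (-3)²) = 8/(-8 + 9) = 8/1 = 8*1 = 8)
N*h = -639*8 = -5112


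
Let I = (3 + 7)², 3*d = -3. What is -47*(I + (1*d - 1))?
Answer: -4606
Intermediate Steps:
d = -1 (d = (⅓)*(-3) = -1)
I = 100 (I = 10² = 100)
-47*(I + (1*d - 1)) = -47*(100 + (1*(-1) - 1)) = -47*(100 + (-1 - 1)) = -47*(100 - 2) = -47*98 = -4606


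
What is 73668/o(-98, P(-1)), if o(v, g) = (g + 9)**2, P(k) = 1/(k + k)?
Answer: 294672/289 ≈ 1019.6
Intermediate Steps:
P(k) = 1/(2*k)
o(v, g) = (9 + g)**2
73668/o(-98, P(-1)) = 73668/((9 + (1/2)/(-1))**2) = 73668/((9 + (1/2)*(-1))**2) = 73668/((9 - 1/2)**2) = 73668/((17/2)**2) = 73668/(289/4) = 73668*(4/289) = 294672/289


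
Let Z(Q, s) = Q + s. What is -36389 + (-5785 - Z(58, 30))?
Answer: -42262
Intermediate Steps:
-36389 + (-5785 - Z(58, 30)) = -36389 + (-5785 - (58 + 30)) = -36389 + (-5785 - 1*88) = -36389 + (-5785 - 88) = -36389 - 5873 = -42262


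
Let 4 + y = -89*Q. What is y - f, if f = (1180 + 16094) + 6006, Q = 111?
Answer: -33163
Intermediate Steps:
y = -9883 (y = -4 - 89*111 = -4 - 9879 = -9883)
f = 23280 (f = 17274 + 6006 = 23280)
y - f = -9883 - 1*23280 = -9883 - 23280 = -33163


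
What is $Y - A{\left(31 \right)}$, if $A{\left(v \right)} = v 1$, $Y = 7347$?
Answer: $7316$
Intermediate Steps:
$A{\left(v \right)} = v$
$Y - A{\left(31 \right)} = 7347 - 31 = 7316$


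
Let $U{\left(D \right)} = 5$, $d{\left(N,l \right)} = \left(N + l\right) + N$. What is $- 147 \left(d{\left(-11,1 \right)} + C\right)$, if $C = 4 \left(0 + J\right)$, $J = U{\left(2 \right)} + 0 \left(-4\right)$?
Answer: $147$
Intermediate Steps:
$d{\left(N,l \right)} = l + 2 N$
$J = 5$ ($J = 5 + 0 \left(-4\right) = 5 + 0 = 5$)
$C = 20$ ($C = 4 \left(0 + 5\right) = 4 \cdot 5 = 20$)
$- 147 \left(d{\left(-11,1 \right)} + C\right) = - 147 \left(\left(1 + 2 \left(-11\right)\right) + 20\right) = - 147 \left(\left(1 - 22\right) + 20\right) = - 147 \left(-21 + 20\right) = \left(-147\right) \left(-1\right) = 147$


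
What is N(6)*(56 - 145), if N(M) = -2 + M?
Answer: -356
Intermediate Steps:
N(6)*(56 - 145) = (-2 + 6)*(56 - 145) = 4*(-89) = -356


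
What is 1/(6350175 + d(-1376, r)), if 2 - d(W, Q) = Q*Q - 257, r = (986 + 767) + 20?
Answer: 1/3206905 ≈ 3.1183e-7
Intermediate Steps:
r = 1773 (r = 1753 + 20 = 1773)
d(W, Q) = 259 - Q**2 (d(W, Q) = 2 - (Q*Q - 257) = 2 - (Q**2 - 257) = 2 - (-257 + Q**2) = 2 + (257 - Q**2) = 259 - Q**2)
1/(6350175 + d(-1376, r)) = 1/(6350175 + (259 - 1*1773**2)) = 1/(6350175 + (259 - 1*3143529)) = 1/(6350175 + (259 - 3143529)) = 1/(6350175 - 3143270) = 1/3206905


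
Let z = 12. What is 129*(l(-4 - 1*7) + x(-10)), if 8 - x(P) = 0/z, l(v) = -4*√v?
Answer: 1032 - 516*I*√11 ≈ 1032.0 - 1711.4*I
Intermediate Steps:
x(P) = 8 (x(P) = 8 - 0/12 = 8 - 1*0 = 8 + 0 = 8)
129*(l(-4 - 1*7) + x(-10)) = 129*(-4*√(-4 - 1*7) + 8) = 129*(-4*√(-4 - 7) + 8) = 129*(-4*I*√11 + 8) = 129*(8 - 4*I*√11) = 1032 - 516*I*√11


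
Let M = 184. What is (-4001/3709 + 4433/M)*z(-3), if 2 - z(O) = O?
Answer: 78529065/682456 ≈ 115.07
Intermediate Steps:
z(O) = 2 - O
(-4001/3709 + 4433/M)*z(-3) = (-4001/3709 + 4433/184)*(2 - 1*(-3)) = (-4001*1/3709 + 4433*(1/184))*(2 + 3) = (-4001/3709 + 4433/184)*5 = (15705813/682456)*5 = 78529065/682456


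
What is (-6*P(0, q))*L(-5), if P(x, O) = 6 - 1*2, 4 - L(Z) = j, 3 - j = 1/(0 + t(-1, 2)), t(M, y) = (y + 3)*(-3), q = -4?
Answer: -112/5 ≈ -22.400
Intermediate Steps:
t(M, y) = -9 - 3*y (t(M, y) = (3 + y)*(-3) = -9 - 3*y)
j = 46/15 (j = 3 - 1/(0 + (-9 - 3*2)) = 3 - 1/(0 + (-9 - 6)) = 3 - 1/(0 - 15) = 3 - 1/(-15) = 3 - 1*(-1/15) = 3 + 1/15 = 46/15 ≈ 3.0667)
L(Z) = 14/15 (L(Z) = 4 - 1*46/15 = 4 - 46/15 = 14/15)
P(x, O) = 4 (P(x, O) = 6 - 2 = 4)
(-6*P(0, q))*L(-5) = -6*4*(14/15) = -24*14/15 = -112/5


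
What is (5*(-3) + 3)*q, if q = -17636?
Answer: 211632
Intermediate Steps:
(5*(-3) + 3)*q = (5*(-3) + 3)*(-17636) = (-15 + 3)*(-17636) = -12*(-17636) = 211632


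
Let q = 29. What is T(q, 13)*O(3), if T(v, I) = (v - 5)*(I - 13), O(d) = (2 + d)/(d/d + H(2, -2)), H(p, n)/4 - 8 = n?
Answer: 0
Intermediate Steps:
H(p, n) = 32 + 4*n
O(d) = 2/25 + d/25 (O(d) = (2 + d)/(d/d + (32 + 4*(-2))) = (2 + d)/(1 + (32 - 8)) = (2 + d)/(1 + 24) = (2 + d)/25 = (2 + d)*(1/25) = 2/25 + d/25)
T(v, I) = (-13 + I)*(-5 + v) (T(v, I) = (-5 + v)*(-13 + I) = (-13 + I)*(-5 + v))
T(q, 13)*O(3) = (65 - 13*29 - 5*13 + 13*29)*(2/25 + (1/25)*3) = (65 - 377 - 65 + 377)*(2/25 + 3/25) = 0*(⅕) = 0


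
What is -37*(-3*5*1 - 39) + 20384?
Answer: 22382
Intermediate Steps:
-37*(-3*5*1 - 39) + 20384 = -37*(-15*1 - 39) + 20384 = -37*(-15 - 39) + 20384 = -37*(-54) + 20384 = 1998 + 20384 = 22382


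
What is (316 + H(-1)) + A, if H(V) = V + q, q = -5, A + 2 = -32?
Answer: 276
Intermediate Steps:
A = -34 (A = -2 - 32 = -34)
H(V) = -5 + V (H(V) = V - 5 = -5 + V)
(316 + H(-1)) + A = (316 + (-5 - 1)) - 34 = (316 - 6) - 34 = 310 - 34 = 276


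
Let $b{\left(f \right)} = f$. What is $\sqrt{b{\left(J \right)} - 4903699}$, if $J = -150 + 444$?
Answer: $i \sqrt{4903405} \approx 2214.4 i$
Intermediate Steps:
$J = 294$
$\sqrt{b{\left(J \right)} - 4903699} = \sqrt{294 - 4903699} = \sqrt{-4903405} = i \sqrt{4903405}$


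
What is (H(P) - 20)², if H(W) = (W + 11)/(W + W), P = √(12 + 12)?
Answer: 36625/96 - 143*√6/8 ≈ 337.73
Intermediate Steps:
P = 2*√6 (P = √24 = 2*√6 ≈ 4.8990)
H(W) = (11 + W)/(2*W) (H(W) = (11 + W)/((2*W)) = (11 + W)*(1/(2*W)) = (11 + W)/(2*W))
(H(P) - 20)² = ((11 + 2*√6)/(2*((2*√6))) - 20)² = ((√6/12)*(11 + 2*√6)/2 - 20)² = (√6*(11 + 2*√6)/24 - 20)² = (-20 + √6*(11 + 2*√6)/24)²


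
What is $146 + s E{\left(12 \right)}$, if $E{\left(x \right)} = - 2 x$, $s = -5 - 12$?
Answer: $554$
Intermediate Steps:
$s = -17$ ($s = -5 - 12 = -17$)
$146 + s E{\left(12 \right)} = 146 - 17 \left(\left(-2\right) 12\right) = 146 - -408 = 146 + 408 = 554$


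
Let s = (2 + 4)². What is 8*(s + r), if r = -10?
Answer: 208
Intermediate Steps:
s = 36 (s = 6² = 36)
8*(s + r) = 8*(36 - 10) = 8*26 = 208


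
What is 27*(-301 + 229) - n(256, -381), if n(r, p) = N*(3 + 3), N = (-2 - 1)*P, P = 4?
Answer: -1872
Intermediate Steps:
N = -12 (N = (-2 - 1)*4 = -3*4 = -12)
n(r, p) = -72 (n(r, p) = -12*(3 + 3) = -12*6 = -72)
27*(-301 + 229) - n(256, -381) = 27*(-301 + 229) - 1*(-72) = 27*(-72) + 72 = -1944 + 72 = -1872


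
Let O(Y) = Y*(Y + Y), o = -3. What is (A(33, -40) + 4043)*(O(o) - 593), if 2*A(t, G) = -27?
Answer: -4633925/2 ≈ -2.3170e+6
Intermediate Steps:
A(t, G) = -27/2 (A(t, G) = (½)*(-27) = -27/2)
O(Y) = 2*Y² (O(Y) = Y*(2*Y) = 2*Y²)
(A(33, -40) + 4043)*(O(o) - 593) = (-27/2 + 4043)*(2*(-3)² - 593) = 8059*(2*9 - 593)/2 = 8059*(18 - 593)/2 = (8059/2)*(-575) = -4633925/2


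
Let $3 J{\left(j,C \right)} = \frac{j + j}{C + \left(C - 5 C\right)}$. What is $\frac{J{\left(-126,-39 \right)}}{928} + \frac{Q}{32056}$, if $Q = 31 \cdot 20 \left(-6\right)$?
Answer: $- \frac{4235369}{36255336} \approx -0.11682$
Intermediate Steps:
$Q = -3720$ ($Q = 620 \left(-6\right) = -3720$)
$J{\left(j,C \right)} = - \frac{2 j}{9 C}$ ($J{\left(j,C \right)} = \frac{\left(j + j\right) \frac{1}{C + \left(C - 5 C\right)}}{3} = \frac{2 j \frac{1}{C - 4 C}}{3} = \frac{2 j \frac{1}{\left(-3\right) C}}{3} = \frac{2 j \left(- \frac{1}{3 C}\right)}{3} = \frac{\left(- \frac{2}{3}\right) j \frac{1}{C}}{3} = - \frac{2 j}{9 C}$)
$\frac{J{\left(-126,-39 \right)}}{928} + \frac{Q}{32056} = \frac{\left(- \frac{2}{9}\right) \left(-126\right) \frac{1}{-39}}{928} - \frac{3720}{32056} = \left(- \frac{2}{9}\right) \left(-126\right) \left(- \frac{1}{39}\right) \frac{1}{928} - \frac{465}{4007} = \left(- \frac{28}{39}\right) \frac{1}{928} - \frac{465}{4007} = - \frac{7}{9048} - \frac{465}{4007} = - \frac{4235369}{36255336}$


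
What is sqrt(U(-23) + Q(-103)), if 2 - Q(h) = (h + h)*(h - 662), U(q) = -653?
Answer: I*sqrt(158241) ≈ 397.79*I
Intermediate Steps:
Q(h) = 2 - 2*h*(-662 + h) (Q(h) = 2 - (h + h)*(h - 662) = 2 - 2*h*(-662 + h))
sqrt(U(-23) + Q(-103)) = sqrt(-653 + (2 - 2*(-103)**2 + 1324*(-103))) = sqrt(-653 + (2 - 2*10609 - 136372)) = sqrt(-653 + (2 - 21218 - 136372)) = sqrt(-653 - 157588) = sqrt(-158241) = I*sqrt(158241)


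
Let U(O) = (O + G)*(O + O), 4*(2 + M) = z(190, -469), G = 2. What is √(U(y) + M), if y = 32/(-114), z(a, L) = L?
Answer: I*√1562317/114 ≈ 10.964*I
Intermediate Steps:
y = -16/57 (y = 32*(-1/114) = -16/57 ≈ -0.28070)
M = -477/4 (M = -2 + (¼)*(-469) = -2 - 469/4 = -477/4 ≈ -119.25)
U(O) = 2*O*(2 + O) (U(O) = (O + 2)*(O + O) = (2 + O)*(2*O) = 2*O*(2 + O))
√(U(y) + M) = √(2*(-16/57)*(2 - 16/57) - 477/4) = √(2*(-16/57)*(98/57) - 477/4) = √(-3136/3249 - 477/4) = √(-1562317/12996) = I*√1562317/114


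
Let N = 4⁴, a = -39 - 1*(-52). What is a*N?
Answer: 3328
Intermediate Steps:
a = 13 (a = -39 + 52 = 13)
N = 256
a*N = 13*256 = 3328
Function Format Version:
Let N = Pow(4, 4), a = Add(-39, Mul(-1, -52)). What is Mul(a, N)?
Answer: 3328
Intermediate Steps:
a = 13 (a = Add(-39, 52) = 13)
N = 256
Mul(a, N) = Mul(13, 256) = 3328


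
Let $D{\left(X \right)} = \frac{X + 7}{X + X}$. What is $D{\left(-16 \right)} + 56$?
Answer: $\frac{1801}{32} \approx 56.281$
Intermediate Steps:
$D{\left(X \right)} = \frac{7 + X}{2 X}$
$D{\left(-16 \right)} + 56 = \frac{7 - 16}{2 \left(-16\right)} + 56 = \frac{1}{2} \left(- \frac{1}{16}\right) \left(-9\right) + 56 = \frac{9}{32} + 56 = \frac{1801}{32}$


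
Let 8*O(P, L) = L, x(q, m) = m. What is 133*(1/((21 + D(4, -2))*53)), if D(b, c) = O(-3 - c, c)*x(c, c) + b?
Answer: 266/2703 ≈ 0.098409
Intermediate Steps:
O(P, L) = L/8
D(b, c) = b + c²/8 (D(b, c) = (c/8)*c + b = c²/8 + b = b + c²/8)
133*(1/((21 + D(4, -2))*53)) = 133*(1/((21 + (4 + (⅛)*(-2)²))*53)) = 133*((1/53)/(21 + (4 + (⅛)*4))) = 133*((1/53)/(21 + (4 + ½))) = 133*((1/53)/(21 + 9/2)) = 133*((1/53)/(51/2)) = 133*((2/51)*(1/53)) = 133*(2/2703) = 266/2703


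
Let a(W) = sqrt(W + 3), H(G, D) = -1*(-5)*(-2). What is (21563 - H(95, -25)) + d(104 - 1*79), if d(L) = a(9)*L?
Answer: 21573 + 50*sqrt(3) ≈ 21660.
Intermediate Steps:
H(G, D) = -10 (H(G, D) = 5*(-2) = -10)
a(W) = sqrt(3 + W)
d(L) = 2*L*sqrt(3) (d(L) = sqrt(3 + 9)*L = sqrt(12)*L = (2*sqrt(3))*L = 2*L*sqrt(3))
(21563 - H(95, -25)) + d(104 - 1*79) = (21563 - 1*(-10)) + 2*(104 - 1*79)*sqrt(3) = (21563 + 10) + 2*(104 - 79)*sqrt(3) = 21573 + 2*25*sqrt(3) = 21573 + 50*sqrt(3)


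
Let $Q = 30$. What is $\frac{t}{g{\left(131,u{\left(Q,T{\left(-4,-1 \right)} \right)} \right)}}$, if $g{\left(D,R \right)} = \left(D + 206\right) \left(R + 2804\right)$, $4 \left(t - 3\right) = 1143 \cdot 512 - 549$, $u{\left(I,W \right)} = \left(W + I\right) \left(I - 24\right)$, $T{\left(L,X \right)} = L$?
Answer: $\frac{584679}{3990080} \approx 0.14653$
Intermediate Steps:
$u{\left(I,W \right)} = \left(-24 + I\right) \left(I + W\right)$ ($u{\left(I,W \right)} = \left(I + W\right) \left(-24 + I\right) = \left(-24 + I\right) \left(I + W\right)$)
$t = \frac{584679}{4}$ ($t = 3 + \frac{1143 \cdot 512 - 549}{4} = 3 + \frac{585216 - 549}{4} = 3 + \frac{1}{4} \cdot 584667 = 3 + \frac{584667}{4} = \frac{584679}{4} \approx 1.4617 \cdot 10^{5}$)
$g{\left(D,R \right)} = \left(206 + D\right) \left(2804 + R\right)$
$\frac{t}{g{\left(131,u{\left(Q,T{\left(-4,-1 \right)} \right)} \right)}} = \frac{584679}{4 \left(577624 + 206 \left(30^{2} - 720 - -96 + 30 \left(-4\right)\right) + 2804 \cdot 131 + 131 \left(30^{2} - 720 - -96 + 30 \left(-4\right)\right)\right)} = \frac{584679}{4 \left(577624 + 206 \left(900 - 720 + 96 - 120\right) + 367324 + 131 \left(900 - 720 + 96 - 120\right)\right)} = \frac{584679}{4 \left(577624 + 206 \cdot 156 + 367324 + 131 \cdot 156\right)} = \frac{584679}{4 \left(577624 + 32136 + 367324 + 20436\right)} = \frac{584679}{4 \cdot 997520} = \frac{584679}{4} \cdot \frac{1}{997520} = \frac{584679}{3990080}$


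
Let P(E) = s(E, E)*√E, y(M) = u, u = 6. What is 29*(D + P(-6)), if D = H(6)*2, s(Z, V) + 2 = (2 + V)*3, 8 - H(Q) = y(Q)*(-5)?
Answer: 2204 - 406*I*√6 ≈ 2204.0 - 994.49*I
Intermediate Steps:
y(M) = 6
H(Q) = 38 (H(Q) = 8 - 6*(-5) = 8 - 1*(-30) = 8 + 30 = 38)
s(Z, V) = 4 + 3*V (s(Z, V) = -2 + (2 + V)*3 = -2 + (6 + 3*V) = 4 + 3*V)
P(E) = √E*(4 + 3*E) (P(E) = (4 + 3*E)*√E = √E*(4 + 3*E))
D = 76 (D = 38*2 = 76)
29*(D + P(-6)) = 29*(76 + √(-6)*(4 + 3*(-6))) = 29*(76 + (I*√6)*(4 - 18)) = 29*(76 + (I*√6)*(-14)) = 29*(76 - 14*I*√6) = 2204 - 406*I*√6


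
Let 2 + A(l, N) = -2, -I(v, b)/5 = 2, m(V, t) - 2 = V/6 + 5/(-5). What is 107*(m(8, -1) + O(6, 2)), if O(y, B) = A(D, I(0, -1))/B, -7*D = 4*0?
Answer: 107/3 ≈ 35.667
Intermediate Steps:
m(V, t) = 1 + V/6 (m(V, t) = 2 + (V/6 + 5/(-5)) = 2 + (V*(⅙) + 5*(-⅕)) = 2 + (V/6 - 1) = 2 + (-1 + V/6) = 1 + V/6)
I(v, b) = -10 (I(v, b) = -5*2 = -10)
D = 0 (D = -4*0/7 = -⅐*0 = 0)
A(l, N) = -4 (A(l, N) = -2 - 2 = -4)
O(y, B) = -4/B
107*(m(8, -1) + O(6, 2)) = 107*((1 + (⅙)*8) - 4/2) = 107*((1 + 4/3) - 4*½) = 107*(7/3 - 2) = 107*(⅓) = 107/3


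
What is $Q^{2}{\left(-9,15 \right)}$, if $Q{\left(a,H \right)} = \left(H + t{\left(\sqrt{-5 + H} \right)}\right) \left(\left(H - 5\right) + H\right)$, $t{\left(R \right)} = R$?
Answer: $146875 + 18750 \sqrt{10} \approx 2.0617 \cdot 10^{5}$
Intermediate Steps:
$Q{\left(a,H \right)} = \left(-5 + 2 H\right) \left(H + \sqrt{-5 + H}\right)$ ($Q{\left(a,H \right)} = \left(H + \sqrt{-5 + H}\right) \left(\left(H - 5\right) + H\right) = \left(H + \sqrt{-5 + H}\right) \left(\left(-5 + H\right) + H\right) = \left(H + \sqrt{-5 + H}\right) \left(-5 + 2 H\right) = \left(-5 + 2 H\right) \left(H + \sqrt{-5 + H}\right)$)
$Q^{2}{\left(-9,15 \right)} = \left(\left(-5\right) 15 - 5 \sqrt{-5 + 15} + 2 \cdot 15^{2} + 2 \cdot 15 \sqrt{-5 + 15}\right)^{2} = \left(-75 - 5 \sqrt{10} + 2 \cdot 225 + 2 \cdot 15 \sqrt{10}\right)^{2} = \left(-75 - 5 \sqrt{10} + 450 + 30 \sqrt{10}\right)^{2} = \left(375 + 25 \sqrt{10}\right)^{2}$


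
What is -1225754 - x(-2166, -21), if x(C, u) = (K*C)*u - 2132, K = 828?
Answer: -38886030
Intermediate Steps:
x(C, u) = -2132 + 828*C*u (x(C, u) = (828*C)*u - 2132 = 828*C*u - 2132 = -2132 + 828*C*u)
-1225754 - x(-2166, -21) = -1225754 - (-2132 + 828*(-2166)*(-21)) = -1225754 - (-2132 + 37662408) = -1225754 - 1*37660276 = -1225754 - 37660276 = -38886030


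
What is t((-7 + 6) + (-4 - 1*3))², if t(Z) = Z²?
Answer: 4096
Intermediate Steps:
t((-7 + 6) + (-4 - 1*3))² = (((-7 + 6) + (-4 - 1*3))²)² = ((-1 + (-4 - 3))²)² = ((-1 - 7)²)² = ((-8)²)² = 64² = 4096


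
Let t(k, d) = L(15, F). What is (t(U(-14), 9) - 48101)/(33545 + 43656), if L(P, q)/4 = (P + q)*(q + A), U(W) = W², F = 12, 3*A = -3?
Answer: -46913/77201 ≈ -0.60767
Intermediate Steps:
A = -1 (A = (⅓)*(-3) = -1)
L(P, q) = 4*(-1 + q)*(P + q) (L(P, q) = 4*((P + q)*(q - 1)) = 4*((P + q)*(-1 + q)) = 4*((-1 + q)*(P + q)) = 4*(-1 + q)*(P + q))
t(k, d) = 1188 (t(k, d) = -4*15 - 4*12 + 4*12² + 4*15*12 = -60 - 48 + 4*144 + 720 = -60 - 48 + 576 + 720 = 1188)
(t(U(-14), 9) - 48101)/(33545 + 43656) = (1188 - 48101)/(33545 + 43656) = -46913/77201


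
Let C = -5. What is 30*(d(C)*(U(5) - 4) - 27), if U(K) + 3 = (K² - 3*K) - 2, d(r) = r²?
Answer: -60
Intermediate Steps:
U(K) = -5 + K² - 3*K (U(K) = -3 + ((K² - 3*K) - 2) = -3 + (-2 + K² - 3*K) = -5 + K² - 3*K)
30*(d(C)*(U(5) - 4) - 27) = 30*((-5)²*((-5 + 5² - 3*5) - 4) - 27) = 30*(25*((-5 + 25 - 15) - 4) - 27) = 30*(25*(5 - 4) - 27) = 30*(25*1 - 27) = 30*(25 - 27) = 30*(-2) = -60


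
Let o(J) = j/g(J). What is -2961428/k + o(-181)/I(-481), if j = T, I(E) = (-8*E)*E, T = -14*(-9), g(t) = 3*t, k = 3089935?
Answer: -496055010211157/517580686911340 ≈ -0.95841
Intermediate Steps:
T = 126
I(E) = -8*E²
j = 126
o(J) = 42/J (o(J) = 126/((3*J)) = 126*(1/(3*J)) = 42/J)
-2961428/k + o(-181)/I(-481) = -2961428/3089935 + (42/(-181))/((-8*(-481)²)) = -2961428*1/3089935 + (42*(-1/181))/((-8*231361)) = -2961428/3089935 - 42/181/(-1850888) = -2961428/3089935 - 42/181*(-1/1850888) = -2961428/3089935 + 21/167505364 = -496055010211157/517580686911340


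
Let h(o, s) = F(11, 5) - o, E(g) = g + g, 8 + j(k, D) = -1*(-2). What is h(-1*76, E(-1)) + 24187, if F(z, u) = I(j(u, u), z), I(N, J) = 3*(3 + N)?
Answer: 24254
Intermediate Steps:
j(k, D) = -6 (j(k, D) = -8 - 1*(-2) = -8 + 2 = -6)
I(N, J) = 9 + 3*N
F(z, u) = -9 (F(z, u) = 9 + 3*(-6) = 9 - 18 = -9)
E(g) = 2*g
h(o, s) = -9 - o
h(-1*76, E(-1)) + 24187 = (-9 - (-1)*76) + 24187 = (-9 - 1*(-76)) + 24187 = (-9 + 76) + 24187 = 67 + 24187 = 24254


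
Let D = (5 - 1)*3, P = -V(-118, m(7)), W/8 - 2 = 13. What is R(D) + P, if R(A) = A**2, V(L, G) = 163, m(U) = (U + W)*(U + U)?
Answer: -19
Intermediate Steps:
W = 120 (W = 16 + 8*13 = 16 + 104 = 120)
m(U) = 2*U*(120 + U) (m(U) = (U + 120)*(U + U) = (120 + U)*(2*U) = 2*U*(120 + U))
P = -163 (P = -1*163 = -163)
D = 12 (D = 4*3 = 12)
R(D) + P = 12**2 - 163 = 144 - 163 = -19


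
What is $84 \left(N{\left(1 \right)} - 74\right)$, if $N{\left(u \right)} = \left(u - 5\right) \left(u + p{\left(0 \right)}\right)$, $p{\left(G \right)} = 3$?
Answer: $-7560$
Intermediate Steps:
$N{\left(u \right)} = \left(-5 + u\right) \left(3 + u\right)$ ($N{\left(u \right)} = \left(u - 5\right) \left(u + 3\right) = \left(-5 + u\right) \left(3 + u\right)$)
$84 \left(N{\left(1 \right)} - 74\right) = 84 \left(\left(-15 + 1^{2} - 2\right) - 74\right) = 84 \left(\left(-15 + 1 - 2\right) - 74\right) = 84 \left(-16 - 74\right) = 84 \left(-90\right) = -7560$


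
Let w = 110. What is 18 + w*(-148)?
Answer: -16262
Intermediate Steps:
18 + w*(-148) = 18 + 110*(-148) = 18 - 16280 = -16262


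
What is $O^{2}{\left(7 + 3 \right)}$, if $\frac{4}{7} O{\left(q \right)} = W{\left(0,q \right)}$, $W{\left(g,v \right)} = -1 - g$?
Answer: $\frac{49}{16} \approx 3.0625$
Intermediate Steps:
$O{\left(q \right)} = - \frac{7}{4}$ ($O{\left(q \right)} = \frac{7 \left(-1 - 0\right)}{4} = \frac{7 \left(-1 + 0\right)}{4} = \frac{7}{4} \left(-1\right) = - \frac{7}{4}$)
$O^{2}{\left(7 + 3 \right)} = \left(- \frac{7}{4}\right)^{2} = \frac{49}{16}$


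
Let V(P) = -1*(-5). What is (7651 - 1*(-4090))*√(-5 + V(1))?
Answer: 0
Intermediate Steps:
V(P) = 5
(7651 - 1*(-4090))*√(-5 + V(1)) = (7651 - 1*(-4090))*√(-5 + 5) = (7651 + 4090)*√0 = 11741*0 = 0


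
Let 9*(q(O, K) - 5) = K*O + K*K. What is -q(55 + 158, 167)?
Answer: -63505/9 ≈ -7056.1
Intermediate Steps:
q(O, K) = 5 + K**2/9 + K*O/9 (q(O, K) = 5 + (K*O + K*K)/9 = 5 + (K*O + K**2)/9 = 5 + (K**2 + K*O)/9 = 5 + (K**2/9 + K*O/9) = 5 + K**2/9 + K*O/9)
-q(55 + 158, 167) = -(5 + (1/9)*167**2 + (1/9)*167*(55 + 158)) = -(5 + (1/9)*27889 + (1/9)*167*213) = -(5 + 27889/9 + 11857/3) = -1*63505/9 = -63505/9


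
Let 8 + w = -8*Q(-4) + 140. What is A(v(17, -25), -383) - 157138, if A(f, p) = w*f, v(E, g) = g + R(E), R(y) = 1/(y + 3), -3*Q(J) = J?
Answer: -2402479/15 ≈ -1.6017e+5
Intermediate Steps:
Q(J) = -J/3
R(y) = 1/(3 + y)
v(E, g) = g + 1/(3 + E)
w = 364/3 (w = -8 + (-(-8)*(-4)/3 + 140) = -8 + (-8*4/3 + 140) = -8 + (-32/3 + 140) = -8 + 388/3 = 364/3 ≈ 121.33)
A(f, p) = 364*f/3
A(v(17, -25), -383) - 157138 = 364*((1 - 25*(3 + 17))/(3 + 17))/3 - 157138 = 364*((1 - 25*20)/20)/3 - 157138 = 364*((1 - 500)/20)/3 - 157138 = 364*((1/20)*(-499))/3 - 157138 = (364/3)*(-499/20) - 157138 = -45409/15 - 157138 = -2402479/15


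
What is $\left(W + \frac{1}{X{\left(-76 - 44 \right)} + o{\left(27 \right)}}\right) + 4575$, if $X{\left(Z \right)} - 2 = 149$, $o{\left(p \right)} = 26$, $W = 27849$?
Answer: $\frac{5739049}{177} \approx 32424.0$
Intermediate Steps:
$X{\left(Z \right)} = 151$ ($X{\left(Z \right)} = 2 + 149 = 151$)
$\left(W + \frac{1}{X{\left(-76 - 44 \right)} + o{\left(27 \right)}}\right) + 4575 = \left(27849 + \frac{1}{151 + 26}\right) + 4575 = \left(27849 + \frac{1}{177}\right) + 4575 = \frac{4929274}{177} + 4575 = \frac{5739049}{177}$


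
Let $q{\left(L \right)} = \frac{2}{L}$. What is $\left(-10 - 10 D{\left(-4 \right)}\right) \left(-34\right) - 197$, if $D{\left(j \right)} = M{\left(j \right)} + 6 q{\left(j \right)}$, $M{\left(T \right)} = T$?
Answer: $-2237$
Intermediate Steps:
$D{\left(j \right)} = j + \frac{12}{j}$ ($D{\left(j \right)} = j + 6 \frac{2}{j} = j + \frac{12}{j}$)
$\left(-10 - 10 D{\left(-4 \right)}\right) \left(-34\right) - 197 = \left(-10 - 10 \left(-4 + \frac{12}{-4}\right)\right) \left(-34\right) - 197 = \left(-10 - 10 \left(-4 + 12 \left(- \frac{1}{4}\right)\right)\right) \left(-34\right) - 197 = \left(-10 - 10 \left(-4 - 3\right)\right) \left(-34\right) - 197 = \left(-10 - -70\right) \left(-34\right) - 197 = \left(-10 + 70\right) \left(-34\right) - 197 = 60 \left(-34\right) - 197 = -2040 - 197 = -2237$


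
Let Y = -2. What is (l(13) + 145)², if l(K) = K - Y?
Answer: 25600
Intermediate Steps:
l(K) = 2 + K (l(K) = K - 1*(-2) = K + 2 = 2 + K)
(l(13) + 145)² = ((2 + 13) + 145)² = (15 + 145)² = 160² = 25600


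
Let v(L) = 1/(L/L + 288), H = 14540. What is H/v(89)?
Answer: 4202060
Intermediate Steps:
v(L) = 1/289 (v(L) = 1/(1 + 288) = 1/289)
H/v(89) = 14540/(1/289) = 14540*289 = 4202060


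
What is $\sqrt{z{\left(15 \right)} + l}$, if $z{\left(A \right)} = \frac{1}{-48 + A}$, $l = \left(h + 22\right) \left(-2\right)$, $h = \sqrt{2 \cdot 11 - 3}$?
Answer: $\frac{\sqrt{-47949 - 2178 \sqrt{19}}}{33} \approx 7.2628 i$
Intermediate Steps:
$h = \sqrt{19}$ ($h = \sqrt{22 - 3} = \sqrt{19} \approx 4.3589$)
$l = -44 - 2 \sqrt{19}$ ($l = \left(\sqrt{19} + 22\right) \left(-2\right) = \left(22 + \sqrt{19}\right) \left(-2\right) = -44 - 2 \sqrt{19} \approx -52.718$)
$\sqrt{z{\left(15 \right)} + l} = \sqrt{\frac{1}{-48 + 15} - \left(44 + 2 \sqrt{19}\right)} = \sqrt{\frac{1}{-33} - \left(44 + 2 \sqrt{19}\right)} = \sqrt{- \frac{1}{33} - \left(44 + 2 \sqrt{19}\right)} = \sqrt{- \frac{1453}{33} - 2 \sqrt{19}}$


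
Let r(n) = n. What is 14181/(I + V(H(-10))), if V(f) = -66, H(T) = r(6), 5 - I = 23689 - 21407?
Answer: -4727/781 ≈ -6.0525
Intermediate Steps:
I = -2277 (I = 5 - (23689 - 21407) = 5 - 1*2282 = 5 - 2282 = -2277)
H(T) = 6
14181/(I + V(H(-10))) = 14181/(-2277 - 66) = 14181/(-2343) = 14181*(-1/2343) = -4727/781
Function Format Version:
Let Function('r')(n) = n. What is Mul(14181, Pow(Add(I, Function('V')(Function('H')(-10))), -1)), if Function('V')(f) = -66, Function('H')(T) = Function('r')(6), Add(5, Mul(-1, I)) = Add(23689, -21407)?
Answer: Rational(-4727, 781) ≈ -6.0525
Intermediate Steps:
I = -2277 (I = Add(5, Mul(-1, Add(23689, -21407))) = Add(5, Mul(-1, 2282)) = Add(5, -2282) = -2277)
Function('H')(T) = 6
Mul(14181, Pow(Add(I, Function('V')(Function('H')(-10))), -1)) = Mul(14181, Pow(Add(-2277, -66), -1)) = Mul(14181, Pow(-2343, -1)) = Mul(14181, Rational(-1, 2343)) = Rational(-4727, 781)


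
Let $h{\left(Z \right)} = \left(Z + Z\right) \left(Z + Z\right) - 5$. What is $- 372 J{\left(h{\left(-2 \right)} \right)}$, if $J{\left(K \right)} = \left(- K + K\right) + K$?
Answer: $-4092$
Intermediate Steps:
$h{\left(Z \right)} = -5 + 4 Z^{2}$ ($h{\left(Z \right)} = 2 Z 2 Z - 5 = 4 Z^{2} - 5 = -5 + 4 Z^{2}$)
$J{\left(K \right)} = K$ ($J{\left(K \right)} = 0 + K = K$)
$- 372 J{\left(h{\left(-2 \right)} \right)} = - 372 \left(-5 + 4 \left(-2\right)^{2}\right) = - 372 \left(-5 + 4 \cdot 4\right) = - 372 \left(-5 + 16\right) = \left(-372\right) 11 = -4092$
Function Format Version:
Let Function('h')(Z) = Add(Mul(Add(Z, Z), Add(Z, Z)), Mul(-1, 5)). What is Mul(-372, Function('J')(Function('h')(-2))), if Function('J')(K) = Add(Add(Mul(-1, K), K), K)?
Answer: -4092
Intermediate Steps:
Function('h')(Z) = Add(-5, Mul(4, Pow(Z, 2))) (Function('h')(Z) = Add(Mul(Mul(2, Z), Mul(2, Z)), -5) = Add(Mul(4, Pow(Z, 2)), -5) = Add(-5, Mul(4, Pow(Z, 2))))
Function('J')(K) = K (Function('J')(K) = Add(0, K) = K)
Mul(-372, Function('J')(Function('h')(-2))) = Mul(-372, Add(-5, Mul(4, Pow(-2, 2)))) = Mul(-372, Add(-5, Mul(4, 4))) = Mul(-372, Add(-5, 16)) = Mul(-372, 11) = -4092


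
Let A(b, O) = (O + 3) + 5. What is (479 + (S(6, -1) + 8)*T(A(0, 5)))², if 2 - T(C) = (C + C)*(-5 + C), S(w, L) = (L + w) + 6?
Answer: 11799225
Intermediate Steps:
S(w, L) = 6 + L + w
A(b, O) = 8 + O (A(b, O) = (3 + O) + 5 = 8 + O)
T(C) = 2 - 2*C*(-5 + C) (T(C) = 2 - (C + C)*(-5 + C) = 2 - 2*C*(-5 + C))
(479 + (S(6, -1) + 8)*T(A(0, 5)))² = (479 + ((6 - 1 + 6) + 8)*(2 - 2*(8 + 5)² + 10*(8 + 5)))² = (479 + (11 + 8)*(2 - 2*13² + 10*13))² = (479 + 19*(2 - 2*169 + 130))² = (479 + 19*(2 - 338 + 130))² = (479 + 19*(-206))² = (479 - 3914)² = (-3435)² = 11799225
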